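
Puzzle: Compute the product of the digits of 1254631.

720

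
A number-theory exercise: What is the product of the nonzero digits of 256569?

16200

2×5×6×5×6×9 = 16200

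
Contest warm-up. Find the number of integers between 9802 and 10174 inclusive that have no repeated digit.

The integers in [9802, 10174] that have no repeated digit: 9802, 9803, 9804, 9805, 9806, 9807, …, 9875, 9876.
55 qualify.

55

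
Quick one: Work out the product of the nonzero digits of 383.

3×8×3 = 72

72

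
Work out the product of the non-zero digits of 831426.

1152

8×3×1×4×2×6 = 1152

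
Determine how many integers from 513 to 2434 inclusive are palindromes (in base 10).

63

The integers in [513, 2434] that are palindromes (in base 10): 515, 525, 535, 545, 555, 565, …, 2222, 2332.
63 qualify.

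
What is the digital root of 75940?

7+5+9+4+0 = 25
2+5 = 7

7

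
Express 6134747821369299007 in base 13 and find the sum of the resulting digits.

91

6134747821369299007 in base 13 is 92B106CC360357185.
Digit sum: 9+2+11+1+0+6+12+12+3+6+0+3+5+7+1+8+5 = 91.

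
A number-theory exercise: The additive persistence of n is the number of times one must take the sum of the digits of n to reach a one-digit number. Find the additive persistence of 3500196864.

2

3500196864 → 42 → 6 (2 steps)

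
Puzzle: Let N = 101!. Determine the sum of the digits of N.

639

101! = 9425947759838359420851623124482936749562312794702543768327889353416977599316221476503087861591808346911623490003549599583369706302603264000000000000000000000000
Sum of its 160 digits: 639.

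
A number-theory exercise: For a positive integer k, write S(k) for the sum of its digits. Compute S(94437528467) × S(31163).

S(94437528467) = 9+4+4+3+7+5+2+8+4+6+7 = 59.
S(31163) = 3+1+1+6+3 = 14.
59 · 14 = 826.

826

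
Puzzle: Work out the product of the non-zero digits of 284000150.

320

2×8×4×1×5 = 320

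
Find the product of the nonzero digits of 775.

7×7×5 = 245

245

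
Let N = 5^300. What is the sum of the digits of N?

955

5^300 = 490909346529772655309577195498627564297521551249944956511154911718710525472171585646009788403733195227718357156513187851316791861042471890280751482410896345225310546445986192853894181098439730703830718994140625
Sum of its 210 digits: 955.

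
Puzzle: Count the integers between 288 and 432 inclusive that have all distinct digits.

The integers in [288, 432] that have all distinct digits: 289, 290, 291, 293, 294, 295, …, 431, 432.
108 qualify.

108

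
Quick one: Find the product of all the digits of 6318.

6×3×1×8 = 144

144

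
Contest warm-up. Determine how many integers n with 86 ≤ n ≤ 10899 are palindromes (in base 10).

191

The integers in [86, 10899] that are palindromes (in base 10): 88, 99, 101, 111, 121, 131, …, 10701, 10801.
191 qualify.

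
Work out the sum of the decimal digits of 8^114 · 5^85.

356

8^114 · 5^85 = 2315841784746323908471419700173758157065399693312811280789151680158262592798720000000000000000000000000000000000000000000000000000000000000000000000000000000000000
Sum of its 163 digits: 356.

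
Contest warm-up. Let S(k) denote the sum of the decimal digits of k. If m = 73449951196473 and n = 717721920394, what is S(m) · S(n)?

3744

S(73449951196473) = 7+3+4+4+9+9+5+1+1+9+6+4+7+3 = 72.
S(717721920394) = 7+1+7+7+2+1+9+2+0+3+9+4 = 52.
72 · 52 = 3744.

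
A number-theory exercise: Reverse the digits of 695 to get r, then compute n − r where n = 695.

Reverse of 695 is 596.
695 − 596 = 99

99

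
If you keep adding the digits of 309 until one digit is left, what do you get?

3

3+0+9 = 12
1+2 = 3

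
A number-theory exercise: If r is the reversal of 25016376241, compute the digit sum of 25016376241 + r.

Reversal of 25016376241 is 14267361052; 25016376241 + 14267361052 = 39283737293.
Digit sum of 39283737293: 3+9+2+8+3+7+3+7+2+9+3 = 56.

56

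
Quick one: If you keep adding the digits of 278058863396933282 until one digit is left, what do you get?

2+7+8+0+5+8+8+6+3+3+9+6+9+3+3+2+8+2 = 92
9+2 = 11
1+1 = 2
(Equivalently, 278058863396933282 mod 9 = 2.)

2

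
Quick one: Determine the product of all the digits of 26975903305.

2×6×9×7×5×9×0×3×3×0×5 = 0

0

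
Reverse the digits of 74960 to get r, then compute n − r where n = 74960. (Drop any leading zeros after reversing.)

68013

Reverse of 74960 is 6947.
74960 − 6947 = 68013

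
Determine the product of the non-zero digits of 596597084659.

5×9×6×5×9×7×8×4×6×5×9 = 734832000

734832000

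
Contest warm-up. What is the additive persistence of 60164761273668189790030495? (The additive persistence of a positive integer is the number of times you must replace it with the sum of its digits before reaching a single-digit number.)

60164761273668189790030495 → 118 → 10 → 1 (3 steps)

3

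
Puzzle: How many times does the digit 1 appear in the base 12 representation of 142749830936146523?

142749830936146523 in base 12 is 93224156BBB9564B.
The digit 1 appears 1 time.

1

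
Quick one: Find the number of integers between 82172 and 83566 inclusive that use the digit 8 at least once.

The integers in [82172, 83566] that use the digit 8 at least once: 82172, 82173, 82174, 82175, 82176, 82177, …, 83565, 83566.
1395 qualify.

1395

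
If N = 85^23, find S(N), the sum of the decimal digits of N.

205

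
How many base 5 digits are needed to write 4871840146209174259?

27

4871840146209174259 in base 5 is 311331443312423414022034014, which has 27 digits.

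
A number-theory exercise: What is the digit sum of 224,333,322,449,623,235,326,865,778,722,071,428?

2+2+4+3+3+3+3+2+2+4+4+9+6+2+3+2+3+5+3+2+6+8+6+5+7+7+8+7+2+2+0+7+1+4+2+8 = 147

147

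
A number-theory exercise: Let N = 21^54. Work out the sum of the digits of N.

21^54 = 251097226443098886970664441840231989700105826160990622054885970191165481
Sum of its 72 digits: 315.

315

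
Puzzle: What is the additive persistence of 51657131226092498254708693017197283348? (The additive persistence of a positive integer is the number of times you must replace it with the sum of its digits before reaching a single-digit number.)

3

51657131226092498254708693017197283348 → 168 → 15 → 6 (3 steps)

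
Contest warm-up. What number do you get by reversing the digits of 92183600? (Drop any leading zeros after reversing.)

Reversing 92183600 gives 638129.

638129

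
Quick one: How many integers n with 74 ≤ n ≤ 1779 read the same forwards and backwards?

The integers in [74, 1779] that read the same forwards and backwards: 77, 88, 99, 101, 111, 121, …, 1661, 1771.
101 qualify.

101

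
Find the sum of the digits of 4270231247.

32

4+2+7+0+2+3+1+2+4+7 = 32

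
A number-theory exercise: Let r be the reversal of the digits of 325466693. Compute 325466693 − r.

-71197830

Reverse of 325466693 is 396664523.
325466693 − 396664523 = -71197830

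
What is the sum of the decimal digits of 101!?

101! = 9425947759838359420851623124482936749562312794702543768327889353416977599316221476503087861591808346911623490003549599583369706302603264000000000000000000000000
Sum of its 160 digits: 639.

639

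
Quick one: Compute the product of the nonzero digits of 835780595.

8×3×5×7×8×5×9×5 = 1512000

1512000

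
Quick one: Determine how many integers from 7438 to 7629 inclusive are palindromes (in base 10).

The integers in [7438, 7629] that are palindromes (in base 10): 7447, 7557.
2 qualify.

2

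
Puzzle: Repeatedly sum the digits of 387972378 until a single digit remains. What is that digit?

9

3+8+7+9+7+2+3+7+8 = 54
5+4 = 9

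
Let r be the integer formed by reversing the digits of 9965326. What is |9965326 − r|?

Reverse of 9965326 is 6235699.
|9965326 − 6235699| = 3729627

3729627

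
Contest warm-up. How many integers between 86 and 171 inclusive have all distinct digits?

The integers in [86, 171] that have all distinct digits: 86, 87, 89, 90, 91, 92, …, 169, 170.
61 qualify.

61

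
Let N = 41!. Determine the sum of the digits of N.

144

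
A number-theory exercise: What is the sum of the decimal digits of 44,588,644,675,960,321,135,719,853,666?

4+4+5+8+8+6+4+4+6+7+5+9+6+0+3+2+1+1+3+5+7+1+9+8+5+3+6+6+6 = 142

142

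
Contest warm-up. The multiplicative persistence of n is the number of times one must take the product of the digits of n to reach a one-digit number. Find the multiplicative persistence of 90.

1

90 → 0 (1 step)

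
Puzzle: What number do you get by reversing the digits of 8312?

Reversing 8312 gives 2138.

2138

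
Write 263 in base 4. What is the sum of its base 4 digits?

5

263 in base 4 is 10013.
Digit sum: 1+0+0+1+3 = 5.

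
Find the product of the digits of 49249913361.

1259712

4×9×2×4×9×9×1×3×3×6×1 = 1259712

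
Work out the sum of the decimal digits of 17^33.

170

17^33 = 40254497110927943179349807054456171205137
Sum of its 41 digits: 170.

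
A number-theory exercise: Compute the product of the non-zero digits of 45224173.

4×5×2×2×4×1×7×3 = 6720

6720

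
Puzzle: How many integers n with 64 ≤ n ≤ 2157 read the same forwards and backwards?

106

The integers in [64, 2157] that read the same forwards and backwards: 66, 77, 88, 99, 101, 111, …, 2002, 2112.
106 qualify.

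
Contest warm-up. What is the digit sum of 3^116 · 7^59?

3^116 · 7^59 = 1610089094057844779360672520459737501630603673828480272727808604597980851663408517933322028843035010452103
Sum of its 106 digits: 441.

441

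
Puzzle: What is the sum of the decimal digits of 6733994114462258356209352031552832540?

147

6+7+3+3+9+9+4+1+1+4+4+6+2+2+5+8+3+5+6+2+0+9+3+5+2+0+3+1+5+5+2+8+3+2+5+4+0 = 147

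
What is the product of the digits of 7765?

7×7×6×5 = 1470

1470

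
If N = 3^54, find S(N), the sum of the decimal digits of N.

108

3^54 = 58149737003040059690390169
Sum of its 26 digits: 108.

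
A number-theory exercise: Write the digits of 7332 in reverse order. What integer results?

2337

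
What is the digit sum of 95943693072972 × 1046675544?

95943693072972 × 1046675544 = 100421917140521999796768
Sum of its 24 digits: 108.

108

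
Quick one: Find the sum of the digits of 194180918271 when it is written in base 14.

194180918271 in base 14 is 9581328AAB.
Digit sum: 9+5+8+1+3+2+8+10+10+11 = 67.

67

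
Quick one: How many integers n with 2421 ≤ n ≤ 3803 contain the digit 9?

345

The integers in [2421, 3803] that contain the digit 9: 2429, 2439, 2449, 2459, 2469, 2479, …, 3798, 3799.
345 qualify.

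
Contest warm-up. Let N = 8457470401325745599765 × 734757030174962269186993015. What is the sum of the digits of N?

8457470401325745599765 × 734757030174962269186993015 = 6214185834870751112416681045818811433608040641475
Sum of its 49 digits: 191.

191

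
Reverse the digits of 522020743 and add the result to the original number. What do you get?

Reverse of 522020743 is 347020225.
522020743 + 347020225 = 869040968

869040968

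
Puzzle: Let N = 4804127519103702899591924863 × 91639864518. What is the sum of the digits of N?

4804127519103702899591924863 × 91639864518 = 440249594977858790510727751932155711034
Sum of its 39 digits: 177.

177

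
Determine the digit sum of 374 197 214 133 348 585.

3+7+4+1+9+7+2+1+4+1+3+3+3+4+8+5+8+5 = 78

78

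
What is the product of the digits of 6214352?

1440

6×2×1×4×3×5×2 = 1440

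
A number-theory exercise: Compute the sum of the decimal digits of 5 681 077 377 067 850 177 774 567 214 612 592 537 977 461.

209

5+6+8+1+0+7+7+3+7+7+0+6+7+8+5+0+1+7+7+7+7+4+5+6+7+2+1+4+6+1+2+5+9+2+5+3+7+9+7+7+4+6+1 = 209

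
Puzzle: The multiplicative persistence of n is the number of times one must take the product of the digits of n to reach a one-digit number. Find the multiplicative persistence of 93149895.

93149895 → 349920 → 0 (2 steps)

2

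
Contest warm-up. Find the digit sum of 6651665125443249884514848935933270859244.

192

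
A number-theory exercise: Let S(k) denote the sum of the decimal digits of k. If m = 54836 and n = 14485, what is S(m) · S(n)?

572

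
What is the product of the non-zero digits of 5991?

405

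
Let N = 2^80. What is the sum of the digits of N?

2^80 = 1208925819614629174706176
Sum of its 25 digits: 112.

112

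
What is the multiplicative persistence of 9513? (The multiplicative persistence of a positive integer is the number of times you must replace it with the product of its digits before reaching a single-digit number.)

3

9513 → 135 → 15 → 5 (3 steps)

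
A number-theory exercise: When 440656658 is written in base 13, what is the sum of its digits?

50

440656658 in base 13 is 703A7CB0.
Digit sum: 7+0+3+10+7+12+11+0 = 50.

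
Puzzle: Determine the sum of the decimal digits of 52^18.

52^18 = 7727876721872448746791521746944
Sum of its 31 digits: 163.

163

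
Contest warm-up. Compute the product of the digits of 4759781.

4×7×5×9×7×8×1 = 70560

70560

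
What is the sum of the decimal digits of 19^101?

595

19^101 = 1425980859766787704425682807208175939241834849263281218168324604747928137034983072984148399494933080177249316461614210197167182019
Sum of its 130 digits: 595.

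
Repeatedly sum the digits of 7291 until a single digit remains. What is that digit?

1

7+2+9+1 = 19
1+9 = 10
1+0 = 1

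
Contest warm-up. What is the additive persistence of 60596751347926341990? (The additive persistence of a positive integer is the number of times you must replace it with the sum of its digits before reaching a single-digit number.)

3

60596751347926341990 → 96 → 15 → 6 (3 steps)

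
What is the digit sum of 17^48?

17^48 = 115225400457255426923013053222916919834651165519677685328641
Sum of its 60 digits: 244.

244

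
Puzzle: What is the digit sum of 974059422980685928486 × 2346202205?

137

974059422980685928486 × 2346202205 = 2285340365998312997826325511630
Sum of its 31 digits: 137.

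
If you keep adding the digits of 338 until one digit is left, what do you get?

3+3+8 = 14
1+4 = 5
(Equivalently, 338 mod 9 = 5.)

5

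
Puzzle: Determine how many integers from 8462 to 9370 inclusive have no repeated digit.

454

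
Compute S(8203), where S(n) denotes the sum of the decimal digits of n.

13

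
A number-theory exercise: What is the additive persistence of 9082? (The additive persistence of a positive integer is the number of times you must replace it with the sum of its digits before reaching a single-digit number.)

9082 → 19 → 10 → 1 (3 steps)

3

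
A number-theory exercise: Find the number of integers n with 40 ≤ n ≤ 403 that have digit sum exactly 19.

The integers in [40, 403] that have digit sum exactly 19: 199, 289, 298, 379, 388, 397.
6 qualify.

6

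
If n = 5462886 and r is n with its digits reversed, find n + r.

Reverse of 5462886 is 6882645.
5462886 + 6882645 = 12345531

12345531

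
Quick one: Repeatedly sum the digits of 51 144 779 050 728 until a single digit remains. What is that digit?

6

5+1+1+4+4+7+7+9+0+5+0+7+2+8 = 60
6+0 = 6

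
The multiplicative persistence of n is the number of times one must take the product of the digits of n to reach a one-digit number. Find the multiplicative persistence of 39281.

3

39281 → 432 → 24 → 8 (3 steps)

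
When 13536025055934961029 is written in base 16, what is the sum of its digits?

13536025055934961029 in base 16 is BBD99F1249CA5585.
Digit sum: 11+11+13+9+9+15+1+2+4+9+12+10+5+5+8+5 = 129.

129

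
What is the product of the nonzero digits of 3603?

3×6×3 = 54

54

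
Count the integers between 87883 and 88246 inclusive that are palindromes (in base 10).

The integers in [87883, 88246] that are palindromes (in base 10): 87978, 88088, 88188.
3 qualify.

3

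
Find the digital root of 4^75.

1

The digital root of n equals n mod 9 (or 9 when 9 | n), so we need 4^75 mod 9.
4^75 ≡ 1 (mod 9), so the digital root is 1.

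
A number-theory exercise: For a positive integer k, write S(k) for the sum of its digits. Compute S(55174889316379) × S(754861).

S(55174889316379) = 5+5+1+7+4+8+8+9+3+1+6+3+7+9 = 76.
S(754861) = 7+5+4+8+6+1 = 31.
76 · 31 = 2356.

2356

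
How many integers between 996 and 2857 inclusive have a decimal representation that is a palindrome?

The integers in [996, 2857] that have a decimal representation that is a palindrome: 999, 1001, 1111, 1221, 1331, 1441, …, 2662, 2772.
19 qualify.

19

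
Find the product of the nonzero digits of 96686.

9×6×6×8×6 = 15552

15552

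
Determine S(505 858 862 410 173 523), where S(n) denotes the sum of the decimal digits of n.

5+0+5+8+5+8+8+6+2+4+1+0+1+7+3+5+2+3 = 73

73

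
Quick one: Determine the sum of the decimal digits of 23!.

99

23! = 25852016738884976640000
Sum of its 23 digits: 99.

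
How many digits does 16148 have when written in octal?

16148 in base 8 is 37424, which has 5 digits.

5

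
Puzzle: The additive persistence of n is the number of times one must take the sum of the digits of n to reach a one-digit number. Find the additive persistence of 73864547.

2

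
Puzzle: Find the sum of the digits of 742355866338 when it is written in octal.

51

742355866338 in base 8 is 12632766711342.
Digit sum: 1+2+6+3+2+7+6+6+7+1+1+3+4+2 = 51.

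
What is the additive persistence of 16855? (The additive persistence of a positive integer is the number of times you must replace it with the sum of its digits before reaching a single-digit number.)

2

16855 → 25 → 7 (2 steps)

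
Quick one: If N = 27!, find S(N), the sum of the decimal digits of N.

108

27! = 10888869450418352160768000000
Sum of its 29 digits: 108.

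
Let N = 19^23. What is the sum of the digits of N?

145

19^23 = 257829627945307727248226067259
Sum of its 30 digits: 145.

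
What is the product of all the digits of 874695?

8×7×4×6×9×5 = 60480

60480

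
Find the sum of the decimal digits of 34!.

144

34! = 295232799039604140847618609643520000000
Sum of its 39 digits: 144.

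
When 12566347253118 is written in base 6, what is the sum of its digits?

38

12566347253118 in base 6 is 42420522241123130.
Digit sum: 4+2+4+2+0+5+2+2+2+4+1+1+2+3+1+3+0 = 38.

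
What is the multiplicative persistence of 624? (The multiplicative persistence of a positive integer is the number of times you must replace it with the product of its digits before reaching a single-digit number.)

3

624 → 48 → 32 → 6 (3 steps)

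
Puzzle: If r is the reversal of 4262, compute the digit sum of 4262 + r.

28

Reversal of 4262 is 2624; 4262 + 2624 = 6886.
Digit sum of 6886: 6+8+8+6 = 28.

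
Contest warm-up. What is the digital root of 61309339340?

5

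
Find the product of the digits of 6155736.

18900

6×1×5×5×7×3×6 = 18900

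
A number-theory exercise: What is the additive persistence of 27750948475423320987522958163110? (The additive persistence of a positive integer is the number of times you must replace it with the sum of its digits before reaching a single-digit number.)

27750948475423320987522958163110 → 139 → 13 → 4 (3 steps)

3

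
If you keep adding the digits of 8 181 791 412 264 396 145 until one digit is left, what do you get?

1

8+1+8+1+7+9+1+4+1+2+2+6+4+3+9+6+1+4+5 = 82
8+2 = 10
1+0 = 1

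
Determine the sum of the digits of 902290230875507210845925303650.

112

9+0+2+2+9+0+2+3+0+8+7+5+5+0+7+2+1+0+8+4+5+9+2+5+3+0+3+6+5+0 = 112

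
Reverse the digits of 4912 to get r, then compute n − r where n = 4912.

2718

Reverse of 4912 is 2194.
4912 − 2194 = 2718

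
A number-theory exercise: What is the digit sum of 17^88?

17^88 = 1903290506131989107938425231177804232857273673377419454612921974633741991360936510281780681016390527054739841
Sum of its 109 digits: 469.

469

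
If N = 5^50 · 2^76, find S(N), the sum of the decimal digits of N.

40

5^50 · 2^76 = 6710886400000000000000000000000000000000000000000000000000
Sum of its 58 digits: 40.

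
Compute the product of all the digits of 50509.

5×0×5×0×9 = 0

0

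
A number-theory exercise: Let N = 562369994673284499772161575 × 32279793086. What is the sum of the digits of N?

193

562369994673284499772161575 × 32279793086 = 18153187065828545824656389783959870450
Sum of its 38 digits: 193.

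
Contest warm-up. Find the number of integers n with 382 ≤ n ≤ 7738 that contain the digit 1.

2697

The integers in [382, 7738] that contain the digit 1: 391, 401, 410, 411, 412, 413, …, 7721, 7731.
2697 qualify.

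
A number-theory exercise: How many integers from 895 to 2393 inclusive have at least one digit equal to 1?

1176

The integers in [895, 2393] that have at least one digit equal to 1: 901, 910, 911, 912, 913, 914, …, 2381, 2391.
1176 qualify.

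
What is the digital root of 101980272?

1+0+1+9+8+0+2+7+2 = 30
3+0 = 3

3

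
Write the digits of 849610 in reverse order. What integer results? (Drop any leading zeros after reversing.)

16948

Reversing 849610 gives 16948.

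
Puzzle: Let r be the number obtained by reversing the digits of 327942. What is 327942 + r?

577665

Reverse of 327942 is 249723.
327942 + 249723 = 577665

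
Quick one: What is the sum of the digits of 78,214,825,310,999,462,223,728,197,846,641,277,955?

185

7+8+2+1+4+8+2+5+3+1+0+9+9+9+4+6+2+2+2+3+7+2+8+1+9+7+8+4+6+6+4+1+2+7+7+9+5+5 = 185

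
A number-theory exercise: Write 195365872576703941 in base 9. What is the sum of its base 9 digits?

195365872576703941 in base 9 is 1263782130408406707.
Digit sum: 1+2+6+3+7+8+2+1+3+0+4+0+8+4+0+6+7+0+7 = 69.

69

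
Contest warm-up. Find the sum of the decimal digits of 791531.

7+9+1+5+3+1 = 26

26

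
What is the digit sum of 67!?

369

67! = 36471110918188685288249859096605464427167635314049524593701628500267962436943872000000000000000
Sum of its 95 digits: 369.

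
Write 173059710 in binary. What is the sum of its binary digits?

15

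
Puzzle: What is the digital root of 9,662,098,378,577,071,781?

2

9+6+6+2+0+9+8+3+7+8+5+7+7+0+7+1+7+8+1 = 101
1+0+1 = 2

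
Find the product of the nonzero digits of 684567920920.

6×8×4×5×6×7×9×2×9×2 = 13063680

13063680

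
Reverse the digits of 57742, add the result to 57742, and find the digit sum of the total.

Reversal of 57742 is 24775; 57742 + 24775 = 82517.
Digit sum of 82517: 8+2+5+1+7 = 23.

23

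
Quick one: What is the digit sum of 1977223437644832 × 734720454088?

108

1977223437644832 × 734720454088 = 1452706501939847320306473216
Sum of its 28 digits: 108.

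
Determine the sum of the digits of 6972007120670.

47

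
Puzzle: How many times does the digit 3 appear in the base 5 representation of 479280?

1

479280 in base 5 is 110314110.
The digit 3 appears 1 time.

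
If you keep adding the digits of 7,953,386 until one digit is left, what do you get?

5

7+9+5+3+3+8+6 = 41
4+1 = 5
(Equivalently, 7,953,386 mod 9 = 5.)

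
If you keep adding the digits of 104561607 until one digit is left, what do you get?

3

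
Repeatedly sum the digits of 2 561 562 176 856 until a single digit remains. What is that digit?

6

2+5+6+1+5+6+2+1+7+6+8+5+6 = 60
6+0 = 6
(Equivalently, 2 561 562 176 856 mod 9 = 6.)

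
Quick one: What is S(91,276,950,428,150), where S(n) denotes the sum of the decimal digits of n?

9+1+2+7+6+9+5+0+4+2+8+1+5+0 = 59

59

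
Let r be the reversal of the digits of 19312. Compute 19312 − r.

Reverse of 19312 is 21391.
19312 − 21391 = -2079

-2079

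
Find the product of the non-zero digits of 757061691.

7×5×7×6×1×6×9×1 = 79380

79380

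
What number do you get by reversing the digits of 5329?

Reversing 5329 gives 9235.

9235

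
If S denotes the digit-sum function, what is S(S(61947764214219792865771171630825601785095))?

18

First digit sum: 189.
1+8+9 = 18.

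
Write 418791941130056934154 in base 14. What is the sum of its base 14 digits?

130

418791941130056934154 in base 14 is DA40344D069AD5CB58.
Digit sum: 13+10+4+0+3+4+4+13+0+6+9+10+13+5+12+11+5+8 = 130.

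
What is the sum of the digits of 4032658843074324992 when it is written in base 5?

4032658843074324992 in base 5 is 232312022124441104011344432.
Digit sum: 2+3+2+3+1+2+0+2+2+1+2+4+4+4+1+1+0+4+0+1+1+3+4+4+4+3+2 = 60.

60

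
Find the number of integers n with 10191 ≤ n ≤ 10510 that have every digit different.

126

The integers in [10191, 10510] that have every digit different: 10234, 10235, 10236, 10237, 10238, 10239, …, 10497, 10498.
126 qualify.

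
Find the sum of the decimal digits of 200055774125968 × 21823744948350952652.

200055774125968 × 21823744948350952652 = 4365966189970033360087085451667136
Sum of its 34 digits: 155.

155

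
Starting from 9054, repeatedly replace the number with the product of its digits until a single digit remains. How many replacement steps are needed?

9054 → 0 (1 step)

1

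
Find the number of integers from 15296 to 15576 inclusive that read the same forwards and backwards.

3

The integers in [15296, 15576] that read the same forwards and backwards: 15351, 15451, 15551.
3 qualify.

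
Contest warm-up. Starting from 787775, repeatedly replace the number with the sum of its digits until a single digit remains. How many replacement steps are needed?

2

787775 → 41 → 5 (2 steps)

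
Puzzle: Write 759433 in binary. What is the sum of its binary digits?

759433 in base 2 is 10111001011010001001.
Digit sum: 1+0+1+1+1+0+0+1+0+1+1+0+1+0+0+0+1+0+0+1 = 10.

10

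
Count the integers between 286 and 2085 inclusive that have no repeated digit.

1065

The integers in [286, 2085] that have no repeated digit: 286, 287, 289, 290, 291, 293, …, 2084, 2085.
1065 qualify.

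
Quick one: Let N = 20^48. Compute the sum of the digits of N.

20^48 = 281474976710656000000000000000000000000000000000000000000000000
Sum of its 63 digits: 73.

73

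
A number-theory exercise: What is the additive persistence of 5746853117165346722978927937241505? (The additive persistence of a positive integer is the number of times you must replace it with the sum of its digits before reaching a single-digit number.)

2

5746853117165346722978927937241505 → 161 → 8 (2 steps)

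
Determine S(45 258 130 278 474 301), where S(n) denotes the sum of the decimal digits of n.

64

4+5+2+5+8+1+3+0+2+7+8+4+7+4+3+0+1 = 64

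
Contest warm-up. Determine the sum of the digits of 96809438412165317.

77

9+6+8+0+9+4+3+8+4+1+2+1+6+5+3+1+7 = 77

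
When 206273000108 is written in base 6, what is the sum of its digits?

206273000108 in base 6 is 234432134133032.
Digit sum: 2+3+4+4+3+2+1+3+4+1+3+3+0+3+2 = 38.

38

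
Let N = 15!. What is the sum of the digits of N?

45

15! = 1307674368000
Sum of its 13 digits: 45.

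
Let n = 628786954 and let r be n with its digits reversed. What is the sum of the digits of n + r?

Reversal of 628786954 is 459687826; 628786954 + 459687826 = 1088474780.
Digit sum of 1088474780: 1+0+8+8+4+7+4+7+8+0 = 47.

47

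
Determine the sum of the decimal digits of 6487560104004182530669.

85

6+4+8+7+5+6+0+1+0+4+0+0+4+1+8+2+5+3+0+6+6+9 = 85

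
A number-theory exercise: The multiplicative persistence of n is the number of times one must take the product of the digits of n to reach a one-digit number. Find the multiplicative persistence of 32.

1

32 → 6 (1 step)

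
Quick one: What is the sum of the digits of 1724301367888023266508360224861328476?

1+7+2+4+3+0+1+3+6+7+8+8+8+0+2+3+2+6+6+5+0+8+3+6+0+2+2+4+8+6+1+3+2+8+4+7+6 = 152

152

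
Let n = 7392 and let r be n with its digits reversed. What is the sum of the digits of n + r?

15

Reversal of 7392 is 2937; 7392 + 2937 = 10329.
Digit sum of 10329: 1+0+3+2+9 = 15.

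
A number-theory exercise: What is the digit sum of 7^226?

871

7^226 = 98210301255363906664487239728796419564050075257618403455679615144424361729111752426867651415870494488227101170894548929332522449206049116736891102869406735762872925327934834667295953376185649
Sum of its 191 digits: 871.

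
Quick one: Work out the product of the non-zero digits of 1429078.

4032

1×4×2×9×7×8 = 4032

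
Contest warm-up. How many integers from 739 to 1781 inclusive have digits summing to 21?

37

The integers in [739, 1781] that have digits summing to 21: 759, 768, 777, 786, 795, 849, …, 1767, 1776.
37 qualify.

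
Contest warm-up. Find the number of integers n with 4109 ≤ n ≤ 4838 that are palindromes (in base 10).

7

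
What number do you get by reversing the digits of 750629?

926057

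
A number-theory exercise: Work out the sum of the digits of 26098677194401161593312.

2+6+0+9+8+6+7+7+1+9+4+4+0+1+1+6+1+5+9+3+3+1+2 = 95

95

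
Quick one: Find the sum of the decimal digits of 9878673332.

9+8+7+8+6+7+3+3+3+2 = 56

56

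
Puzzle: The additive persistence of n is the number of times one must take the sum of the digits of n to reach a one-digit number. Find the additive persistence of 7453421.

7453421 → 26 → 8 (2 steps)

2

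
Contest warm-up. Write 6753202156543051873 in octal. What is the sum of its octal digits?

62

6753202156543051873 in base 8 is 566701431232511504141.
Digit sum: 5+6+6+7+0+1+4+3+1+2+3+2+5+1+1+5+0+4+1+4+1 = 62.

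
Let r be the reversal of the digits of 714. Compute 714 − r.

297

Reverse of 714 is 417.
714 − 417 = 297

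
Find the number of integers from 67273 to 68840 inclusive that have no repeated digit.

516

The integers in [67273, 68840] that have no repeated digit: 67280, 67281, 67283, 67284, 67285, 67289, …, 68794, 68795.
516 qualify.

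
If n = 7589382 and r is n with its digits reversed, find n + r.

10429239

Reverse of 7589382 is 2839857.
7589382 + 2839857 = 10429239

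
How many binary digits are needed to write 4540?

13

4540 in base 2 is 1000110111100, which has 13 digits.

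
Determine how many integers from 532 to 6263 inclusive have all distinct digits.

3001

The integers in [532, 6263] that have all distinct digits: 532, 534, 536, 537, 538, 539, …, 6258, 6259.
3001 qualify.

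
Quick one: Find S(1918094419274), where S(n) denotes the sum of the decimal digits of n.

59

1+9+1+8+0+9+4+4+1+9+2+7+4 = 59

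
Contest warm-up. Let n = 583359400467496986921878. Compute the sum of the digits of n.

5+8+3+3+5+9+4+0+0+4+6+7+4+9+6+9+8+6+9+2+1+8+7+8 = 131

131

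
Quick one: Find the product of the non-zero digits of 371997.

11907

3×7×1×9×9×7 = 11907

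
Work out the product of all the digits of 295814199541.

4665600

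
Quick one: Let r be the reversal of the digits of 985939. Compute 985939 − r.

46350

Reverse of 985939 is 939589.
985939 − 939589 = 46350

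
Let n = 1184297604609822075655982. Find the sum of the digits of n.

116

1+1+8+4+2+9+7+6+0+4+6+0+9+8+2+2+0+7+5+6+5+5+9+8+2 = 116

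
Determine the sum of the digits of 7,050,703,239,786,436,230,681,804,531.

111

7+0+5+0+7+0+3+2+3+9+7+8+6+4+3+6+2+3+0+6+8+1+8+0+4+5+3+1 = 111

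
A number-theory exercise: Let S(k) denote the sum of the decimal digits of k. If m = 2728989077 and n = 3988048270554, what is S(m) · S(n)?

3717

S(2728989077) = 2+7+2+8+9+8+9+0+7+7 = 59.
S(3988048270554) = 3+9+8+8+0+4+8+2+7+0+5+5+4 = 63.
59 · 63 = 3717.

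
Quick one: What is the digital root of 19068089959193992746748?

7

1+9+0+6+8+0+8+9+9+5+9+1+9+3+9+9+2+7+4+6+7+4+8 = 133
1+3+3 = 7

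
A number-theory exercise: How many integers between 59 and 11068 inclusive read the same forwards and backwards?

The integers in [59, 11068] that read the same forwards and backwards: 66, 77, 88, 99, 101, 111, …, 10901, 11011.
195 qualify.

195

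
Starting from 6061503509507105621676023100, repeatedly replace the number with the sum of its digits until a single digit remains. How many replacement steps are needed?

6061503509507105621676023100 → 87 → 15 → 6 (3 steps)

3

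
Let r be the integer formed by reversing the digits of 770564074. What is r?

470465077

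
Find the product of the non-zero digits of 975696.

102060

9×7×5×6×9×6 = 102060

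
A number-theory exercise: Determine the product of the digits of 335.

3×3×5 = 45

45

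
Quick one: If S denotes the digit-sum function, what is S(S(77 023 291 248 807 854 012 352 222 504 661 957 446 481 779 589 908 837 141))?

9

First digit sum: 252.
2+5+2 = 9.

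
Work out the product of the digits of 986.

9×8×6 = 432

432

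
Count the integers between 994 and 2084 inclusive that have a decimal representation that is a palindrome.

The integers in [994, 2084] that have a decimal representation that is a palindrome: 999, 1001, 1111, 1221, 1331, 1441, …, 1991, 2002.
12 qualify.

12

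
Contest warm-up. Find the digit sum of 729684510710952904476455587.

7+2+9+6+8+4+5+1+0+7+1+0+9+5+2+9+0+4+4+7+6+4+5+5+5+8+7 = 130

130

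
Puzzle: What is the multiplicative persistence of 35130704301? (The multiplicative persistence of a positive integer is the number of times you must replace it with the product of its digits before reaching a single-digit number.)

35130704301 → 0 (1 step)

1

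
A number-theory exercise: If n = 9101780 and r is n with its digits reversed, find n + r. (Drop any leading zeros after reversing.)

9972799

Reverse of 9101780 is 871019.
9101780 + 871019 = 9972799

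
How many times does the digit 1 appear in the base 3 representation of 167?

167 in base 3 is 20012.
The digit 1 appears 1 time.

1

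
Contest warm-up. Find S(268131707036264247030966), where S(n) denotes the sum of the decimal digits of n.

93

2+6+8+1+3+1+7+0+7+0+3+6+2+6+4+2+4+7+0+3+0+9+6+6 = 93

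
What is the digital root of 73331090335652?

5

7+3+3+3+1+0+9+0+3+3+5+6+5+2 = 50
5+0 = 5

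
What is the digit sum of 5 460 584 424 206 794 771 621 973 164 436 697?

159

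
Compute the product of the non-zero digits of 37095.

3×7×9×5 = 945

945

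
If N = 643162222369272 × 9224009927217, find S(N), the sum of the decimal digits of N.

643162222369272 × 9224009927217 = 5932534723945112590017276024
Sum of its 28 digits: 108.

108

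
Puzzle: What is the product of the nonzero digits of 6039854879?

13063680

6×3×9×8×5×4×8×7×9 = 13063680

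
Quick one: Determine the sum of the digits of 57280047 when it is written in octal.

57280047 in base 8 is 332403057.
Digit sum: 3+3+2+4+0+3+0+5+7 = 27.

27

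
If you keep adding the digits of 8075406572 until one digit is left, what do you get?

8

8+0+7+5+4+0+6+5+7+2 = 44
4+4 = 8
(Equivalently, 8075406572 mod 9 = 8.)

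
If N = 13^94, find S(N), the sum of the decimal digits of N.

481

13^94 = 513659254171021172271592450568246047489920249149063314875767634353494969417264192587335787046883806712089
Sum of its 105 digits: 481.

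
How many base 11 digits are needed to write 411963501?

411963501 in base 11 is 1A15A7304, which has 9 digits.

9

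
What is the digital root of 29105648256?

3

2+9+1+0+5+6+4+8+2+5+6 = 48
4+8 = 12
1+2 = 3
(Equivalently, 29105648256 mod 9 = 3.)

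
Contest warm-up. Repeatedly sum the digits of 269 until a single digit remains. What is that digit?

2+6+9 = 17
1+7 = 8

8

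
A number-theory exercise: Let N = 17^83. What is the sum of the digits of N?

422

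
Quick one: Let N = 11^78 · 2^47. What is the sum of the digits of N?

428

11^78 · 2^47 = 238253472187829242363616810246096203323694111419453560502644786349309724886974927490611379437568
Sum of its 96 digits: 428.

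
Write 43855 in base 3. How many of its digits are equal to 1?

43855 in base 3 is 2020011021.
The digit 1 appears 3 times.

3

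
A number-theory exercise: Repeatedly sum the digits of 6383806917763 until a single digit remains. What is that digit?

6+3+8+3+8+0+6+9+1+7+7+6+3 = 67
6+7 = 13
1+3 = 4

4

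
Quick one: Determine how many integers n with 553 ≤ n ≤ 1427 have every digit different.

The integers in [553, 1427] that have every digit different: 560, 561, 562, 563, 564, 567, …, 1426, 1427.
500 qualify.

500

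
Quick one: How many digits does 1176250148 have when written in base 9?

10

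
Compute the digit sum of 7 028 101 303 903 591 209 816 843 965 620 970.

7+0+2+8+1+0+1+3+0+3+9+0+3+5+9+1+2+0+9+8+1+6+8+4+3+9+6+5+6+2+0+9+7+0 = 137

137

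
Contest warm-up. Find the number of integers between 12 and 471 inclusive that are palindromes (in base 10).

The integers in [12, 471] that are palindromes (in base 10): 22, 33, 44, 55, 66, 77, …, 454, 464.
45 qualify.

45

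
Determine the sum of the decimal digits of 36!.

171

36! = 371993326789901217467999448150835200000000
Sum of its 42 digits: 171.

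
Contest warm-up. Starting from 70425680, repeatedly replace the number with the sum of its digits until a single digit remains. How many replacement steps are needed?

70425680 → 32 → 5 (2 steps)

2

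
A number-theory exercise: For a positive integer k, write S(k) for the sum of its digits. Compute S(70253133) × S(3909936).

S(70253133) = 7+0+2+5+3+1+3+3 = 24.
S(3909936) = 3+9+0+9+9+3+6 = 39.
24 · 39 = 936.

936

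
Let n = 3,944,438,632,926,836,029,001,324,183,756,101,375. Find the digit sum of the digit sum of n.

First digit sum: 148.
1+4+8 = 13.

13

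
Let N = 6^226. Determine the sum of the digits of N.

765

6^226 = 72808584308490890141926620945782505148037866307552415175805644787089734445217169198322220264578432279576387521927847063841024440930662045065226066917781611622222831790646624256
Sum of its 176 digits: 765.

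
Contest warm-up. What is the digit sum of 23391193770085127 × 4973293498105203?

156

23391193770085127 × 4973293498105203 = 116331271889683292773798511615781
Sum of its 33 digits: 156.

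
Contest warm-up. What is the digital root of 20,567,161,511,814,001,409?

8

2+0+5+6+7+1+6+1+5+1+1+8+1+4+0+0+1+4+0+9 = 62
6+2 = 8
(Equivalently, 20,567,161,511,814,001,409 mod 9 = 8.)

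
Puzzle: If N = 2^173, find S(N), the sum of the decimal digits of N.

2^173 = 11972621413014756705924586149611790497021399392059392
Sum of its 53 digits: 230.

230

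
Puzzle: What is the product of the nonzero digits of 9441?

144

9×4×4×1 = 144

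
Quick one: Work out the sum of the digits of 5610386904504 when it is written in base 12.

5610386904504 in base 12 is 7673B7280A20.
Digit sum: 7+6+7+3+11+7+2+8+0+10+2+0 = 63.

63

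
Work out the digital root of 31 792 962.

3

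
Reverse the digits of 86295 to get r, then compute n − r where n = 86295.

27027

Reverse of 86295 is 59268.
86295 − 59268 = 27027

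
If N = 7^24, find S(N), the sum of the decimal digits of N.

7^24 = 191581231380566414401
Sum of its 21 digits: 73.

73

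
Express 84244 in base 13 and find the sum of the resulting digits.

28

84244 in base 13 is 2C464.
Digit sum: 2+12+4+6+4 = 28.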